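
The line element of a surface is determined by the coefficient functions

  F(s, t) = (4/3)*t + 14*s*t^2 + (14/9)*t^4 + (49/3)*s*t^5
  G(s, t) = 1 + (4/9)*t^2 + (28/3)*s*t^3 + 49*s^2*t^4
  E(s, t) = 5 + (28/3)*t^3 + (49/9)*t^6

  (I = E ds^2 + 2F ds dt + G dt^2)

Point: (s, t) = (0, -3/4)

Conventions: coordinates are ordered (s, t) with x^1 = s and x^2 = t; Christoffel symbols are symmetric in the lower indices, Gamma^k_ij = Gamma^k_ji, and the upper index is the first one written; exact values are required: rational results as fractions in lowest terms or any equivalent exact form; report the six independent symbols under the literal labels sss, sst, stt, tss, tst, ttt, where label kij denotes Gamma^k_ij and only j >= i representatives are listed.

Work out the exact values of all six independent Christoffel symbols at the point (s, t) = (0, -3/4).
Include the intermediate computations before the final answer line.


E = 8321/4096, F = -65/128, G = 5/4 at the point
E_s = 0, E_t = 4095/512, F_s = 4095/1024, F_t = -31/24, G_s = -63/16, G_t = -2/3
EG - F^2 = 9345/4096;  g^inv = (4096/9345) * [[5/4, 65/128], [65/128, 8321/4096]]
first-kind symbols [ij,l] = (1/2)(d_i g_jl + d_j g_il - d_l g_ij): [ss,s] = E_s/2 = 0, [ss,t] = F_s - E_t/2 = 0, [st,s] = E_t/2 = 4095/1024, [st,t] = G_s/2 = -63/32, [tt,s] = F_t - G_s/2 = 65/96, [tt,t] = G_t/2 = -1/3
Gamma^s_ij = (G*[ij,s] - F*[ij,t])/(EG - F^2), Gamma^t_ij = (E*[ij,t] - F*[ij,s])/(EG - F^2)

Answer: Gamma_sss = 0, Gamma_sst = 156/89, Gamma_stt = 1664/5607, Gamma_tss = 0, Gamma_tst = -384/445, Gamma_ttt = -4096/28035


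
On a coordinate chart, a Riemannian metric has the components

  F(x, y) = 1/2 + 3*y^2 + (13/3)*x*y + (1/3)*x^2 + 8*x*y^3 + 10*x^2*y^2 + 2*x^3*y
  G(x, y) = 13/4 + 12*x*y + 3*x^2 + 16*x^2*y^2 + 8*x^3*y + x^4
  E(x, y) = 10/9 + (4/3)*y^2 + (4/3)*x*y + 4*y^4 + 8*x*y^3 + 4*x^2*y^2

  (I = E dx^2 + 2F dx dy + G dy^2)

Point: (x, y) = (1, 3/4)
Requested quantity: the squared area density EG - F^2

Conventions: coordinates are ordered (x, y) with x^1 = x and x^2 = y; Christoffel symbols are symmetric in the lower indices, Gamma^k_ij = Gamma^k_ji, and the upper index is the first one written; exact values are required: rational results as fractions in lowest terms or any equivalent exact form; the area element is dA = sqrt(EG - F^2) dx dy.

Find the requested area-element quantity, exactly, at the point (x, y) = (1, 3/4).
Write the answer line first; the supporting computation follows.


Answer: EG - F^2 = 23041/576

E = 5617/576, F = 781/48, G = 125/4; EG - F^2 = 23041/576


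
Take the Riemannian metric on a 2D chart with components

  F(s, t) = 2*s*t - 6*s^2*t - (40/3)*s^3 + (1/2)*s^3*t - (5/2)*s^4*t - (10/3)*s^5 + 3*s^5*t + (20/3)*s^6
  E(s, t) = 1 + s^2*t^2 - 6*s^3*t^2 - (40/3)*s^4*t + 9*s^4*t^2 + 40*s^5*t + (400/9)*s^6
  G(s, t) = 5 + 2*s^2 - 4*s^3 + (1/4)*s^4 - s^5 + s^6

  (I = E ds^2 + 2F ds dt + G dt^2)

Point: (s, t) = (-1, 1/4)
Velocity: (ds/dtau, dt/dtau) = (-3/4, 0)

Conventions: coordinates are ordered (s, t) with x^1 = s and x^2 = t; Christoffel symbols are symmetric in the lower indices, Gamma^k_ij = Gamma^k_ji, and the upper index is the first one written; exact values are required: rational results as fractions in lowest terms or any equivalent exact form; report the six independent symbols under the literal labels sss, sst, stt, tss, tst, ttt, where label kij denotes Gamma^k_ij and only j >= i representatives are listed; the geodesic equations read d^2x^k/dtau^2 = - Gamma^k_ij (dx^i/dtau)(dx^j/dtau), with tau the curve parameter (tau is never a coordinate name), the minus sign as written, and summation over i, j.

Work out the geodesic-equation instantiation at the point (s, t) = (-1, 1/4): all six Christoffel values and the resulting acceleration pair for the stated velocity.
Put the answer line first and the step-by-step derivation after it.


Answer: Gamma_sss = -3723/1633, Gamma_sst = -816/1633, Gamma_stt = 0, Gamma_tss = -4599/3266, Gamma_tst = -504/1633, Gamma_ttt = 0; accelerations (d^2s/dtau^2, d^2t/dtau^2) = (33507/26128, 41391/52256)

E = 298/9, F = 119/6, G = 53/4 at the point
E_s = -1241/6, E_t = -136/3, F_s = -2077/24, F_t = -14, G_s = -28, G_t = 0
EG - F^2 = 1633/36;  g^inv = (36/1633) * [[53/4, -119/6], [-119/6, 298/9]]
first-kind symbols [ij,l] = (1/2)(d_i g_jl + d_j g_il - d_l g_ij): [ss,s] = E_s/2 = -1241/12, [ss,t] = F_s - E_t/2 = -511/8, [st,s] = E_t/2 = -68/3, [st,t] = G_s/2 = -14, [tt,s] = F_t - G_s/2 = 0, [tt,t] = G_t/2 = 0
Gamma^s_ij = (G*[ij,s] - F*[ij,t])/(EG - F^2), Gamma^t_ij = (E*[ij,t] - F*[ij,s])/(EG - F^2)
Gamma_sss = -3723/1633, Gamma_sst = -816/1633, Gamma_stt = 0, Gamma_tss = -4599/3266, Gamma_tst = -504/1633, Gamma_ttt = 0
d^2s/dtau^2 = -(Gamma_sss*(-3/4)^2 + 2*Gamma_sst*(-3/4)*(0) + Gamma_stt*(0)^2) = 33507/26128
d^2t/dtau^2 = -(Gamma_tss*(-3/4)^2 + 2*Gamma_tst*(-3/4)*(0) + Gamma_ttt*(0)^2) = 41391/52256


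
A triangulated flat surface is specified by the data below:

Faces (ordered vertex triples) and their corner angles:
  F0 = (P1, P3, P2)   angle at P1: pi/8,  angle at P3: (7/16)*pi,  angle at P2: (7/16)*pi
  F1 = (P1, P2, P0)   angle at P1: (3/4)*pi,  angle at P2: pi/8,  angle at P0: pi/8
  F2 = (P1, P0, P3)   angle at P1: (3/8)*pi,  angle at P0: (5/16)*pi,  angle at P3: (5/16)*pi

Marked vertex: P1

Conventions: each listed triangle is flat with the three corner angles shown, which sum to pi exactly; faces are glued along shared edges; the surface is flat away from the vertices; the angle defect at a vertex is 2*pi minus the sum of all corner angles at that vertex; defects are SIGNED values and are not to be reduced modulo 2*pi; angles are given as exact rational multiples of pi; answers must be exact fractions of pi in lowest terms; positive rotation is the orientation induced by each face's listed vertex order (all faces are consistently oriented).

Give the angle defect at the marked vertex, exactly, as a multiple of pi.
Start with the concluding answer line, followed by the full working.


Answer: defect(P1) = (3/4)*pi

Sum of corner angles at P1: (5/4)*pi
defect = 2*pi - (5/4)*pi


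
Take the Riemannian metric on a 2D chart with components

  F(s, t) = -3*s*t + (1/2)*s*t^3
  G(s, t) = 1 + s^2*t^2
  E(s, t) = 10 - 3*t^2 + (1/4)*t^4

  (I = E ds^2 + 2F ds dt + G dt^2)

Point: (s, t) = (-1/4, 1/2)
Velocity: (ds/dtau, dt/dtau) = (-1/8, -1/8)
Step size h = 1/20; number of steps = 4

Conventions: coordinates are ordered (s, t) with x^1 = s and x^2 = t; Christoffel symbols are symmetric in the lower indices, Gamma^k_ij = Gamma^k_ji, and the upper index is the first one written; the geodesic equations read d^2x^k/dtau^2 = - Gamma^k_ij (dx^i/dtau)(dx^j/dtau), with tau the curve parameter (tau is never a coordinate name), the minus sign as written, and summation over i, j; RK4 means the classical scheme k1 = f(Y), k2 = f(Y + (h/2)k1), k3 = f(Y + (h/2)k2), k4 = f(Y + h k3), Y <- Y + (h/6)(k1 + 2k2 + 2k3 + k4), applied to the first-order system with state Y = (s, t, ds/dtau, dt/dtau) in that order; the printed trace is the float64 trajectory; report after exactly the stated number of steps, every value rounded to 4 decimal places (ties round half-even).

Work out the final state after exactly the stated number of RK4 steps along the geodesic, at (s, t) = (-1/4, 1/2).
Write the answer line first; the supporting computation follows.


Answer: s = -0.2749, t = 0.4750, ds/dtau = -0.1243, dt/dtau = -0.1250

f(Y) = (ds/dtau, dt/dtau, -Gamma^s_ij Y'^i Y'^j, -Gamma^t_ij Y'^i Y'^j) with the Gammas evaluated at the stage position; h = 0.050000; intermediate values shown to 6 dp
step 0: s = -0.2500, t = 0.5000, ds/dtau = -0.1250, dt/dtau = -0.1250
step 1:
  k1: at (s, t) = (-0.250000, 0.500000), (ds/dtau, dt/dtau) = (-0.125000, -0.125000); Gamma_sss = 0.000000, Gamma_sst = -0.154882, Gamma_stt = 0.077441, Gamma_tss = 0.000000, Gamma_tst = -0.006734, Gamma_ttt = 0.003367; k1 = (-0.125000, -0.125000, 0.003630, 0.000158)
  k2: at (s, t) = (-0.253125, 0.496875), (ds/dtau, dt/dtau) = (-0.124909, -0.124996); Gamma_sss = 0.000000, Gamma_sst = -0.153846, Gamma_stt = 0.078374, Gamma_tss = 0.000000, Gamma_tst = -0.006727, Gamma_ttt = 0.003427; k2 = (-0.124909, -0.124996, 0.003580, 0.000157)
  k3: at (s, t) = (-0.253123, 0.496875), (ds/dtau, dt/dtau) = (-0.124911, -0.124996); Gamma_sss = 0.000000, Gamma_sst = -0.153846, Gamma_stt = 0.078374, Gamma_tss = 0.000000, Gamma_tst = -0.006727, Gamma_ttt = 0.003427; k3 = (-0.124911, -0.124996, 0.003580, 0.000157)
  k4: at (s, t) = (-0.256246, 0.493750), (ds/dtau, dt/dtau) = (-0.124821, -0.124992); Gamma_sss = 0.000000, Gamma_sst = -0.152811, Gamma_stt = 0.079306, Gamma_tss = 0.000000, Gamma_tst = -0.006718, Gamma_ttt = 0.003486; k4 = (-0.124821, -0.124992, 0.003529, 0.000155)
  Y <- Y + (h/6)(k1 + 2k2 + 2k3 + k4): s = -0.2562, t = 0.4938, ds/dtau = -0.1248, dt/dtau = -0.1250
step 2:
  k1: at (s, t) = (-0.256246, 0.493750), (ds/dtau, dt/dtau) = (-0.124821, -0.124992); Gamma_sss = 0.000000, Gamma_sst = -0.152811, Gamma_stt = 0.079306, Gamma_tss = 0.000000, Gamma_tst = -0.006718, Gamma_ttt = 0.003486; k1 = (-0.124821, -0.124992, 0.003529, 0.000155)
  k2: at (s, t) = (-0.259366, 0.490625), (ds/dtau, dt/dtau) = (-0.124733, -0.124988); Gamma_sss = 0.000000, Gamma_sst = -0.151777, Gamma_stt = 0.080236, Gamma_tss = 0.000000, Gamma_tst = -0.006707, Gamma_ttt = 0.003546; k2 = (-0.124733, -0.124988, 0.003479, 0.000154)
  k3: at (s, t) = (-0.259364, 0.490625), (ds/dtau, dt/dtau) = (-0.124734, -0.124988); Gamma_sss = 0.000000, Gamma_sst = -0.151777, Gamma_stt = 0.080236, Gamma_tss = 0.000000, Gamma_tst = -0.006707, Gamma_ttt = 0.003546; k3 = (-0.124734, -0.124988, 0.003479, 0.000154)
  k4: at (s, t) = (-0.262482, 0.487501), (ds/dtau, dt/dtau) = (-0.124647, -0.124984); Gamma_sss = 0.000000, Gamma_sst = -0.150745, Gamma_stt = 0.081165, Gamma_tss = 0.000000, Gamma_tst = -0.006695, Gamma_ttt = 0.003605; k4 = (-0.124647, -0.124984, 0.003429, 0.000152)
  Y <- Y + (h/6)(k1 + 2k2 + 2k3 + k4): s = -0.2625, t = 0.4875, ds/dtau = -0.1246, dt/dtau = -0.1250
step 3:
  k1: at (s, t) = (-0.262482, 0.487501), (ds/dtau, dt/dtau) = (-0.124647, -0.124984); Gamma_sss = 0.000000, Gamma_sst = -0.150745, Gamma_stt = 0.081165, Gamma_tss = 0.000000, Gamma_tst = -0.006695, Gamma_ttt = 0.003605; k1 = (-0.124647, -0.124984, 0.003429, 0.000152)
  k2: at (s, t) = (-0.265598, 0.484376), (ds/dtau, dt/dtau) = (-0.124561, -0.124981); Gamma_sss = 0.000000, Gamma_sst = -0.149715, Gamma_stt = 0.082093, Gamma_tss = 0.000000, Gamma_tst = -0.006682, Gamma_ttt = 0.003664; k2 = (-0.124561, -0.124981, 0.003379, 0.000151)
  k3: at (s, t) = (-0.265596, 0.484376), (ds/dtau, dt/dtau) = (-0.124563, -0.124981); Gamma_sss = 0.000000, Gamma_sst = -0.149715, Gamma_stt = 0.082092, Gamma_tss = 0.000000, Gamma_tst = -0.006681, Gamma_ttt = 0.003664; k3 = (-0.124563, -0.124981, 0.003379, 0.000151)
  k4: at (s, t) = (-0.268710, 0.481252), (ds/dtau, dt/dtau) = (-0.124478, -0.124977); Gamma_sss = 0.000000, Gamma_sst = -0.148685, Gamma_stt = 0.083019, Gamma_tss = 0.000000, Gamma_tst = -0.006667, Gamma_ttt = 0.003722; k4 = (-0.124478, -0.124977, 0.003329, 0.000149)
  Y <- Y + (h/6)(k1 + 2k2 + 2k3 + k4): s = -0.2687, t = 0.4813, ds/dtau = -0.1245, dt/dtau = -0.1250
step 4:
  k1: at (s, t) = (-0.268710, 0.481252), (ds/dtau, dt/dtau) = (-0.124478, -0.124977); Gamma_sss = 0.000000, Gamma_sst = -0.148685, Gamma_stt = 0.083019, Gamma_tss = 0.000000, Gamma_tst = -0.006667, Gamma_ttt = 0.003722; k1 = (-0.124478, -0.124977, 0.003329, 0.000149)
  k2: at (s, t) = (-0.271822, 0.478127), (ds/dtau, dt/dtau) = (-0.124395, -0.124973); Gamma_sss = 0.000000, Gamma_sst = -0.147657, Gamma_stt = 0.083945, Gamma_tss = 0.000000, Gamma_tst = -0.006650, Gamma_ttt = 0.003781; k2 = (-0.124395, -0.124973, 0.003280, 0.000148)
  k3: at (s, t) = (-0.271820, 0.478127), (ds/dtau, dt/dtau) = (-0.124396, -0.124973); Gamma_sss = 0.000000, Gamma_sst = -0.147657, Gamma_stt = 0.083945, Gamma_tss = 0.000000, Gamma_tst = -0.006650, Gamma_ttt = 0.003781; k3 = (-0.124396, -0.124973, 0.003280, 0.000148)
  k4: at (s, t) = (-0.274930, 0.475003), (ds/dtau, dt/dtau) = (-0.124314, -0.124970); Gamma_sss = 0.000000, Gamma_sst = -0.146631, Gamma_stt = 0.084869, Gamma_tss = 0.000000, Gamma_tst = -0.006632, Gamma_ttt = 0.003839; k4 = (-0.124314, -0.124970, 0.003231, 0.000146)
  Y <- Y + (h/6)(k1 + 2k2 + 2k3 + k4): s = -0.2749, t = 0.4750, ds/dtau = -0.1243, dt/dtau = -0.1250


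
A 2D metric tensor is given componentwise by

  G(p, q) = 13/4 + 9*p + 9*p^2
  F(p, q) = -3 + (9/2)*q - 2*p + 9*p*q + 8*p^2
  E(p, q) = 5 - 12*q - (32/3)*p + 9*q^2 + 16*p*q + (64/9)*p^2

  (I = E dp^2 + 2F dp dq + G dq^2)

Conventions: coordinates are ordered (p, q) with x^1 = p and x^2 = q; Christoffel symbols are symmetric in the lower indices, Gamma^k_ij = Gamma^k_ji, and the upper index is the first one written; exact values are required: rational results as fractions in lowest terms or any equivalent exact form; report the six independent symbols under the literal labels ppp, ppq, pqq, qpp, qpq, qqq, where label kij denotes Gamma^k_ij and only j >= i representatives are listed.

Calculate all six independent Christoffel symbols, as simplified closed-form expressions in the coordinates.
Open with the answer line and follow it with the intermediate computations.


Answer: Gamma_ppp = (256*p + 288*q - 192)/(580*p^2 + 576*p*q - 60*p + 324*q^2 - 432*q + 261), Gamma_ppq = (288*p + 324*q - 216)/(580*p^2 + 576*p*q - 60*p + 324*q^2 - 432*q + 261), Gamma_pqq = 0, Gamma_qpp = (288*p + 144)/(580*p^2 + 576*p*q - 60*p + 324*q^2 - 432*q + 261), Gamma_qpq = (324*p + 162)/(580*p^2 + 576*p*q - 60*p + 324*q^2 - 432*q + 261), Gamma_qqq = 0

E = 5 - 12*q - (32/3)*p + 9*q^2 + 16*p*q + (64/9)*p^2; F = -3 + (9/2)*q - 2*p + 9*p*q + 8*p^2; G = 13/4 + 9*p + 9*p^2
Gamma^k_ij = (1/2) g^{kl} (d_i g_jl + d_j g_il - d_l g_ij), with g^inv = (1/(EG-F^2)) [[G, -F], [-F, E]]
first partials: E_p = -32/3 + 16*q + (128/9)*p, E_q = -12 + 18*q + 16*p, F_p = -2 + 9*q + 16*p, F_q = 9/2 + 9*p, G_p = 9 + 18*p, G_q = 0
D = EG - F^2 = 29/4 - 12*q - (5/3)*p + 9*q^2 + 16*p*q + (145/9)*p^2
expanded: Gamma^p_pp = (G E_p - 2F F_p + F E_q)/(2D), Gamma^p_pq = (G E_q - F G_p)/(2D), Gamma^p_qq = (2G F_q - G G_p - F G_q)/(2D), Gamma^q_pp = (2E F_p - E E_q - F E_p)/(2D), Gamma^q_pq = (E G_p - F E_q)/(2D), Gamma^q_qq = (E G_q - 2F F_q + F G_p)/(2D); substitute and cancel common factors


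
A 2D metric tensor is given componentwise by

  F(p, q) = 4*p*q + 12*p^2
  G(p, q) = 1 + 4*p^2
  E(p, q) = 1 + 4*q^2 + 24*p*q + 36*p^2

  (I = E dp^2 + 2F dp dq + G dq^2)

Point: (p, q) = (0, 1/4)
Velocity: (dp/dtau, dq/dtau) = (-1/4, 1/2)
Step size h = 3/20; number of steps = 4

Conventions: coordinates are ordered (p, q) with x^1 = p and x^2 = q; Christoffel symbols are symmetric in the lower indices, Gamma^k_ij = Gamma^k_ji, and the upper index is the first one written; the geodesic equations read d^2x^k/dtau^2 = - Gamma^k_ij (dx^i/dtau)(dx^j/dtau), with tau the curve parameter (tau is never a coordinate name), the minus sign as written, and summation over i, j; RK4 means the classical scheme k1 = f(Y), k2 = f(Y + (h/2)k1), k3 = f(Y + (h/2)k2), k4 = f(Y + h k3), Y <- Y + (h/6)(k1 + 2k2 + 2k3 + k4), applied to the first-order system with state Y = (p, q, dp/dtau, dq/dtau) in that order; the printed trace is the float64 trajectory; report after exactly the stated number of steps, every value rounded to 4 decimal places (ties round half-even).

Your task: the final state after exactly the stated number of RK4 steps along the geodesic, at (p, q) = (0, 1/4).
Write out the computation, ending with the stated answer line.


f(Y) = (dp/dtau, dq/dtau, -Gamma^p_ij Y'^i Y'^j, -Gamma^q_ij Y'^i Y'^j) with the Gammas evaluated at the stage position; h = 0.150000; intermediate values shown to 6 dp
step 0: p = 0.0000, q = 0.2500, dp/dtau = -0.2500, dq/dtau = 0.5000
step 1:
  k1: at (p, q) = (0.000000, 0.250000), (dp/dtau, dq/dtau) = (-0.250000, 0.500000); Gamma_ppp = 2.400000, Gamma_ppq = 0.800000, Gamma_pqq = 0.000000, Gamma_qpp = 0.000000, Gamma_qpq = 0.000000, Gamma_qqq = 0.000000; k1 = (-0.250000, 0.500000, 0.050000, 0.000000)
  k2: at (p, q) = (-0.018750, 0.287500), (dp/dtau, dq/dtau) = (-0.246250, 0.500000); Gamma_ppp = 2.283363, Gamma_ppq = 0.761121, Gamma_pqq = 0.000000, Gamma_qpp = -0.185138, Gamma_qpq = -0.061713, Gamma_qqq = 0.000000; k2 = (-0.246250, 0.500000, 0.048965, -0.003970)
  k3: at (p, q) = (-0.018469, 0.287500), (dp/dtau, dq/dtau) = (-0.246328, 0.499702); Gamma_ppp = 2.288828, Gamma_ppq = 0.762943, Gamma_pqq = 0.000000, Gamma_qpp = -0.182132, Gamma_qpq = -0.060711, Gamma_qqq = 0.000000; k3 = (-0.246328, 0.499702, 0.048942, -0.003895)
  k4: at (p, q) = (-0.036949, 0.324955), (dp/dtau, dq/dtau) = (-0.242659, 0.499416); Gamma_ppp = 2.161197, Gamma_ppq = 0.720399, Gamma_pqq = 0.000000, Gamma_qpp = -0.372963, Gamma_qpq = -0.124321, Gamma_qqq = 0.000000; k4 = (-0.242659, 0.499416, 0.047349, -0.008171)
  Y <- Y + (h/6)(k1 + 2k2 + 2k3 + k4): p = -0.0369, q = 0.3250, dp/dtau = -0.2427, dq/dtau = 0.4994
step 2:
  k1: at (p, q) = (-0.036945, 0.324971), (dp/dtau, dq/dtau) = (-0.242671, 0.499402); Gamma_ppp = 2.161384, Gamma_ppq = 0.720461, Gamma_pqq = 0.000000, Gamma_qpp = -0.372911, Gamma_qpq = -0.124304, Gamma_qqq = 0.000000; k1 = (-0.242671, 0.499402, 0.047344, -0.008168)
  k2: at (p, q) = (-0.055146, 0.362426), (dp/dtau, dq/dtau) = (-0.239120, 0.498790); Gamma_ppp = 2.024927, Gamma_ppq = 0.674976, Gamma_pqq = 0.000000, Gamma_qpp = -0.566865, Gamma_qpq = -0.188955, Gamma_qqq = 0.000000; k2 = (-0.239120, 0.498790, 0.045227, -0.012661)
  k3: at (p, q) = (-0.054879, 0.362380), (dp/dtau, dq/dtau) = (-0.239279, 0.498453); Gamma_ppp = 2.030803, Gamma_ppq = 0.676934, Gamma_pqq = 0.000000, Gamma_qpp = -0.563610, Gamma_qpq = -0.187870, Gamma_qqq = 0.000000; k3 = (-0.239279, 0.498453, 0.045203, -0.012545)
  k4: at (p, q) = (-0.072837, 0.399738), (dp/dtau, dq/dtau) = (-0.235891, 0.497521); Gamma_ppp = 1.886808, Gamma_ppq = 0.628936, Gamma_pqq = 0.000000, Gamma_qpp = -0.758330, Gamma_qpq = -0.252777, Gamma_qqq = 0.000000; k4 = (-0.235891, 0.497521, 0.042634, -0.017135)
  Y <- Y + (h/6)(k1 + 2k2 + 2k3 + k4): p = -0.0728, q = 0.3998, dp/dtau = -0.2359, dq/dtau = 0.4975
step 3:
  k1: at (p, q) = (-0.072829, 0.399756), (dp/dtau, dq/dtau) = (-0.235900, 0.497510); Gamma_ppp = 1.887143, Gamma_ppq = 0.629048, Gamma_pqq = 0.000000, Gamma_qpp = -0.758212, Gamma_qpq = -0.252737, Gamma_qqq = 0.000000; k1 = (-0.235900, 0.497510, 0.042636, -0.017130)
  k2: at (p, q) = (-0.090522, 0.437069), (dp/dtau, dq/dtau) = (-0.232702, 0.496225); Gamma_ppp = 1.738569, Gamma_ppq = 0.579523, Gamma_pqq = 0.000000, Gamma_qpp = -0.950908, Gamma_qpq = -0.316969, Gamma_qqq = 0.000000; k2 = (-0.232702, 0.496225, 0.039694, -0.021711)
  k3: at (p, q) = (-0.090282, 0.436973), (dp/dtau, dq/dtau) = (-0.232923, 0.495881); Gamma_ppp = 1.744118, Gamma_ppq = 0.581373, Gamma_pqq = 0.000000, Gamma_qpp = -0.947846, Gamma_qpq = -0.315949, Gamma_qqq = 0.000000; k3 = (-0.232923, 0.495881, 0.039676, -0.021562)
  k4: at (p, q) = (-0.107768, 0.474138), (dp/dtau, dq/dtau) = (-0.229949, 0.494275); Gamma_ppp = 1.591278, Gamma_ppq = 0.530426, Gamma_pqq = 0.000000, Gamma_qpp = -1.136931, Gamma_qpq = -0.378977, Gamma_qqq = 0.000000; k4 = (-0.229949, 0.494275, 0.036433, -0.026031)
  Y <- Y + (h/6)(k1 + 2k2 + 2k3 + k4): p = -0.1078, q = 0.4742, dp/dtau = -0.2300, dq/dtau = 0.4943
step 4:
  k1: at (p, q) = (-0.107757, 0.474156), (dp/dtau, dq/dtau) = (-0.229955, 0.494267); Gamma_ppp = 1.591740, Gamma_ppq = 0.530580, Gamma_pqq = 0.000000, Gamma_qpp = -1.136764, Gamma_qpq = -0.378921, Gamma_qqq = 0.000000; k1 = (-0.229955, 0.494267, 0.036441, -0.026024)
  k2: at (p, q) = (-0.125003, 0.511226), (dp/dtau, dq/dtau) = (-0.227222, 0.492315); Gamma_ppp = 1.437981, Gamma_ppq = 0.479327, Gamma_pqq = 0.000000, Gamma_qpp = -1.319620, Gamma_qpq = -0.439873, Gamma_qqq = 0.000000; k2 = (-0.227222, 0.492315, 0.032997, -0.030281)
  k3: at (p, q) = (-0.124798, 0.511079), (dp/dtau, dq/dtau) = (-0.227480, 0.491996); Gamma_ppp = 1.442539, Gamma_ppq = 0.480846, Gamma_pqq = 0.000000, Gamma_qpp = -1.317101, Gamma_qpq = -0.439034, Gamma_qqq = 0.000000; k3 = (-0.227480, 0.491996, 0.032985, -0.030116)
  k4: at (p, q) = (-0.141879, 0.547955), (dp/dtau, dq/dtau) = (-0.225007, 0.489749); Gamma_ppp = 1.287151, Gamma_ppq = 0.429050, Gamma_pqq = 0.000000, Gamma_qpp = -1.492982, Gamma_qpq = -0.497661, Gamma_qqq = 0.000000; k4 = (-0.225007, 0.489749, 0.029394, -0.034095)
  Y <- Y + (h/6)(k1 + 2k2 + 2k3 + k4): p = -0.1419, q = 0.5480, dp/dtau = -0.2250, dq/dtau = 0.4897

Answer: p = -0.1419, q = 0.5480, dp/dtau = -0.2250, dq/dtau = 0.4897


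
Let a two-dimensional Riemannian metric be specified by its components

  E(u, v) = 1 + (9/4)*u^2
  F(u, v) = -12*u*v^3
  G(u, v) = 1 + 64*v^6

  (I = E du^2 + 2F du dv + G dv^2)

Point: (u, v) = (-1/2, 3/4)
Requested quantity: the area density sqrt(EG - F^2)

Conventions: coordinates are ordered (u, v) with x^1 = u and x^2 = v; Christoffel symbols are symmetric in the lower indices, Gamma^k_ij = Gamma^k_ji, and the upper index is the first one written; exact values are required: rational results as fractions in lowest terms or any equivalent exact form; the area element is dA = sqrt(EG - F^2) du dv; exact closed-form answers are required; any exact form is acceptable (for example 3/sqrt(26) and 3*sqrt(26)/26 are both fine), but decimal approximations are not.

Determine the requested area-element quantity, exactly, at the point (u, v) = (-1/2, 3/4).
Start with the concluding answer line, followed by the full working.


Answer: sqrt(EG - F^2) = sqrt(829)/8

E = 25/16, F = 81/32, G = 793/64; EG - F^2 = 829/64


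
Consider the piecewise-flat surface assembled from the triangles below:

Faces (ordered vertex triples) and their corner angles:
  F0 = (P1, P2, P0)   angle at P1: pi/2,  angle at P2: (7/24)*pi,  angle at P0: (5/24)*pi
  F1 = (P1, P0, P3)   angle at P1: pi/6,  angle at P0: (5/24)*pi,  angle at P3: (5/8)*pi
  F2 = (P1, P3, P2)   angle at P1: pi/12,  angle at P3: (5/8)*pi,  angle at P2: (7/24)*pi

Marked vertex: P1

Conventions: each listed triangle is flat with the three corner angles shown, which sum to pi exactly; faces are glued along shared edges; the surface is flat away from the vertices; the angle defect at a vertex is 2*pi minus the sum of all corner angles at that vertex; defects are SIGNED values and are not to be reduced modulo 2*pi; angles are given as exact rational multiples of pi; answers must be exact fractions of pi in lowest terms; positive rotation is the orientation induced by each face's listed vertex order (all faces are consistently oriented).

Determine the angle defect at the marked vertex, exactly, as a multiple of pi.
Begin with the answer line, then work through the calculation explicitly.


Answer: defect(P1) = (5/4)*pi

Sum of corner angles at P1: (3/4)*pi
defect = 2*pi - (3/4)*pi


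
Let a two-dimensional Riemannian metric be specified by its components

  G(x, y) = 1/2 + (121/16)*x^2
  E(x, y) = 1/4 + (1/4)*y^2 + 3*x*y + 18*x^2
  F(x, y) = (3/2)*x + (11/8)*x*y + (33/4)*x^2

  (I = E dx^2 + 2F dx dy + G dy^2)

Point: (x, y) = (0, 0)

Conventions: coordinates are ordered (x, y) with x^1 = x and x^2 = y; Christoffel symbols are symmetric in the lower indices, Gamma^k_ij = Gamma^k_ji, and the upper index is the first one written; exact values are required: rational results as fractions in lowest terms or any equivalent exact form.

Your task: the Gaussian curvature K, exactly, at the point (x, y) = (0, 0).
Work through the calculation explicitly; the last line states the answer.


E = 1/4, F = 0, G = 1/2, EG - F^2 = 1/8 at the point
E_x = 0, E_y = 0, F_x = 3/2, F_y = 0, G_x = 0, G_y = 0
E_yy = 1/2, F_xy = 11/8, G_xx = 121/8
Apply the Brioschi formula K = (det M1 - det M2)/(EG - F^2)^2 over the derivative matrices of E, F, G.
M1 = [[-E_yy/2 + F_xy - G_xx/2, E_x/2, F_x - E_y/2], [F_y - G_x/2, E, F], [G_y/2, F, G]] = [[-103/16, 0, 3/2], [0, 1/4, 0], [0, 0, 1/2]]; det M1 = -103/128
M2 = [[0, E_y/2, G_x/2], [E_y/2, E, F], [G_x/2, F, G]] = [[0, 0, 0], [0, 1/4, 0], [0, 0, 1/2]]; det M2 = 0
det M1 - det M2 = -103/128; K = -103/128 / (1/8)^2 = -103/2

Answer: K = -103/2


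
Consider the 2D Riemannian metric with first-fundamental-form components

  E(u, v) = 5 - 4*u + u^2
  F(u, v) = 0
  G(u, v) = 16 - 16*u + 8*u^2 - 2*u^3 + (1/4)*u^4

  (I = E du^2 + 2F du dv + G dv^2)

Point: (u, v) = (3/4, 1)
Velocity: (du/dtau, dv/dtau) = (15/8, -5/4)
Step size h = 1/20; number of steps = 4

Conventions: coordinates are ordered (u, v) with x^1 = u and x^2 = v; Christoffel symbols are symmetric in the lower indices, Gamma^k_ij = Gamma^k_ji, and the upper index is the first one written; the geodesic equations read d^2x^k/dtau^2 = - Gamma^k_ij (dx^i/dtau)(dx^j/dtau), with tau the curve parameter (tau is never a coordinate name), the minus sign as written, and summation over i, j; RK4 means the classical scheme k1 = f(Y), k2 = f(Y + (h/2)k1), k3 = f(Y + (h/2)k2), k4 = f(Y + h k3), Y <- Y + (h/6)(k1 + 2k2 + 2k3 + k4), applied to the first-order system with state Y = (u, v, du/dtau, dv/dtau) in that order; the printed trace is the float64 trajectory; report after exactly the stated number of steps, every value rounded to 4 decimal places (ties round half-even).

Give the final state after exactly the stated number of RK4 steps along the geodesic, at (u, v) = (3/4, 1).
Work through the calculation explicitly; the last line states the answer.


f(Y) = (du/dtau, dv/dtau, -Gamma^u_ij Y'^i Y'^j, -Gamma^v_ij Y'^i Y'^j) with the Gammas evaluated at the stage position; h = 0.050000; intermediate values shown to 6 dp
step 0: u = 0.7500, v = 1.0000, du/dtau = 1.8750, dv/dtau = -1.2500
step 1:
  k1: at (u, v) = (0.750000, 1.000000), (du/dtau, dv/dtau) = (1.875000, -1.250000); Gamma_uuu = -0.487805, Gamma_uuv = 0.000000, Gamma_uvv = 1.356707, Gamma_vuu = 0.000000, Gamma_vuv = -0.449438, Gamma_vvv = 0.000000; k1 = (1.875000, -1.250000, -0.404916, -2.106742)
  k2: at (u, v) = (0.796875, 0.968750), (du/dtau, dv/dtau) = (1.864877, -1.302669); Gamma_uuu = -0.491571, Gamma_uuv = 0.000000, Gamma_uvv = 1.338919, Gamma_vuu = 0.000000, Gamma_vuv = -0.441716, Gamma_vvv = 0.000000; k2 = (1.864877, -1.302669, -0.562503, -2.146134)
  k3: at (u, v) = (0.796622, 0.967433), (du/dtau, dv/dtau) = (1.860937, -1.303653); Gamma_uuu = -0.491552, Gamma_uuv = 0.000000, Gamma_uvv = 1.339017, Gamma_vuu = 0.000000, Gamma_vuv = -0.441759, Gamma_vvv = 0.000000; k3 = (1.860937, -1.303653, -0.573388, -2.143431)
  k4: at (u, v) = (0.843047, 0.934817), (du/dtau, dv/dtau) = (1.846331, -1.357172); Gamma_uuu = -0.494733, Gamma_uuv = 0.000000, Gamma_uvv = 1.320576, Gamma_vuu = 0.000000, Gamma_vuv = -0.433434, Gamma_vvv = 0.000000; k4 = (1.846331, -1.357172, -0.745875, -2.172188)
  Y <- Y + (h/6)(k1 + 2k2 + 2k3 + k4): u = 0.8431, v = 0.9348, du/dtau = 1.8465, dv/dtau = -1.3572
step 2:
  k1: at (u, v) = (0.843108, 0.934835), (du/dtau, dv/dtau) = (1.846479, -1.357150); Gamma_uuu = -0.494737, Gamma_uuv = 0.000000, Gamma_uvv = 1.320551, Gamma_vuu = 0.000000, Gamma_vuv = -0.433423, Gamma_vvv = 0.000000; k1 = (1.846479, -1.357150, -0.745470, -2.172271)
  k2: at (u, v) = (0.889270, 0.900906), (du/dtau, dv/dtau) = (1.827842, -1.411457); Gamma_uuu = -0.497255, Gamma_uuv = 0.000000, Gamma_uvv = 1.301248, Gamma_vuu = 0.000000, Gamma_vuv = -0.424451, Gamma_vvv = 0.000000; k2 = (1.827842, -1.411457, -0.931029, -2.190102)
  k3: at (u, v) = (0.888804, 0.899548), (du/dtau, dv/dtau) = (1.823203, -1.411903); Gamma_uuu = -0.497234, Gamma_uuv = 0.000000, Gamma_uvv = 1.301448, Gamma_vuu = 0.000000, Gamma_vuv = -0.424545, Gamma_vvv = 0.000000; k3 = (1.823203, -1.411903, -0.941560, -2.185717)
  k4: at (u, v) = (0.934268, 0.864240), (du/dtau, dv/dtau) = (1.799401, -1.466436); Gamma_uuu = -0.498989, Gamma_uuv = 0.000000, Gamma_uvv = 1.281349, Gamma_vuu = 0.000000, Gamma_vuv = -0.415022, Gamma_vvv = 0.000000; k4 = (1.799401, -1.466436, -1.139812, -2.190243)
  Y <- Y + (h/6)(k1 + 2k2 + 2k3 + k4): u = 0.9343, v = 0.8642, du/dtau = 1.7996, dv/dtau = -1.4664
step 3:
  k1: at (u, v) = (0.934341, 0.864249), (du/dtau, dv/dtau) = (1.799558, -1.466435); Gamma_uuu = -0.498991, Gamma_uuv = 0.000000, Gamma_uvv = 1.281315, Gamma_vuu = 0.000000, Gamma_vuv = -0.415006, Gamma_vvv = 0.000000; k1 = (1.799558, -1.466435, -1.139446, -2.190349)
  k2: at (u, v) = (0.979330, 0.827588), (du/dtau, dv/dtau) = (1.771072, -1.521194); Gamma_uuu = -0.499895, Gamma_uuv = 0.000000, Gamma_uvv = 1.260178, Gamma_vuu = 0.000000, Gamma_vuv = -0.404886, Gamma_vvv = 0.000000; k2 = (1.771072, -1.521194, -1.348071, -2.181641)
  k3: at (u, v) = (0.978618, 0.826219), (du/dtau, dv/dtau) = (1.765856, -1.520976); Gamma_uuu = -0.499888, Gamma_uuv = 0.000000, Gamma_uvv = 1.260523, Gamma_vuu = 0.000000, Gamma_vuv = -0.405051, Gamma_vvv = 0.000000; k3 = (1.765856, -1.520976, -1.357279, -2.175795)
  k4: at (u, v) = (1.022634, 0.788200), (du/dtau, dv/dtau) = (1.731694, -1.575225); Gamma_uuu = -0.499869, Gamma_uuv = 0.000000, Gamma_uvv = 1.238487, Gamma_vuu = 0.000000, Gamma_vuv = -0.394477, Gamma_vvv = 0.000000; k4 = (1.731694, -1.575225, -1.574109, -2.152117)
  Y <- Y + (h/6)(k1 + 2k2 + 2k3 + k4): u = 1.0227, v = 0.7882, du/dtau = 1.7319, dv/dtau = -1.5752
step 4:
  k1: at (u, v) = (1.022717, 0.788199), (du/dtau, dv/dtau) = (1.731856, -1.575246); Gamma_uuu = -0.499868, Gamma_uuv = 0.000000, Gamma_uvv = 1.238444, Gamma_vuu = 0.000000, Gamma_vuv = -0.394457, Gamma_vvv = 0.000000; k1 = (1.731856, -1.575246, -1.573808, -2.152235)
  k2: at (u, v) = (1.066013, 0.748818), (du/dtau, dv/dtau) = (1.692511, -1.629052); Gamma_uuu = -0.498836, Gamma_uuv = 0.000000, Gamma_uvv = 1.215248, Gamma_vuu = 0.000000, Gamma_vuv = -0.383384, Gamma_vvv = 0.000000; k2 = (1.692511, -1.629052, -1.796075, -2.114123)
  k3: at (u, v) = (1.065030, 0.747473), (du/dtau, dv/dtau) = (1.686954, -1.628099); Gamma_uuu = -0.498872, Gamma_uuv = 0.000000, Gamma_uvv = 1.215793, Gamma_vuu = 0.000000, Gamma_vuv = -0.383643, Gamma_vvv = 0.000000; k3 = (1.686954, -1.628099, -1.803015, -2.107373)
  k4: at (u, v) = (1.107065, 0.706794), (du/dtau, dv/dtau) = (1.641705, -1.680615); Gamma_uuu = -0.496811, Gamma_uuv = 0.000000, Gamma_uvv = 1.191684, Gamma_vuu = 0.000000, Gamma_vuv = -0.372263, Gamma_vvv = 0.000000; k4 = (1.641705, -1.680615, -2.026869, -2.054204)
  Y <- Y + (h/6)(k1 + 2k2 + 2k3 + k4): u = 1.1072, v = 0.7068, du/dtau = 1.6419, dv/dtau = -1.6807

Answer: u = 1.1072, v = 0.7068, du/dtau = 1.6419, dv/dtau = -1.6807


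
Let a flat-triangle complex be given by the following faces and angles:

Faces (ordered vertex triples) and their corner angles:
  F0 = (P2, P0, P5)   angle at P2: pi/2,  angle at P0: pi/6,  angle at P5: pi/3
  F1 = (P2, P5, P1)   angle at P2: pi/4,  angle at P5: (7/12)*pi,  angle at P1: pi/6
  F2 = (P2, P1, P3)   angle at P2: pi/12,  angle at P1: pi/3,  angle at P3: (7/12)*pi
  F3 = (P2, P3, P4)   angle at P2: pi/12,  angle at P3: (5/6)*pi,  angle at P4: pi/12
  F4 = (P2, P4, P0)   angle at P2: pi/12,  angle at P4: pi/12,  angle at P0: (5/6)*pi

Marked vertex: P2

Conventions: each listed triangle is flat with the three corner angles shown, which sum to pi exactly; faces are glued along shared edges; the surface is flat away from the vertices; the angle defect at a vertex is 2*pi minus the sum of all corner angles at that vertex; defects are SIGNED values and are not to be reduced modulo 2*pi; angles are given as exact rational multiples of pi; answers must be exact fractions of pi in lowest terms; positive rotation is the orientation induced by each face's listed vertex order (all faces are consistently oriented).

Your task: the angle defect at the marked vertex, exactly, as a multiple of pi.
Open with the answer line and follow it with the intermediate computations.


Answer: defect(P2) = pi

Sum of corner angles at P2: pi
defect = 2*pi - pi


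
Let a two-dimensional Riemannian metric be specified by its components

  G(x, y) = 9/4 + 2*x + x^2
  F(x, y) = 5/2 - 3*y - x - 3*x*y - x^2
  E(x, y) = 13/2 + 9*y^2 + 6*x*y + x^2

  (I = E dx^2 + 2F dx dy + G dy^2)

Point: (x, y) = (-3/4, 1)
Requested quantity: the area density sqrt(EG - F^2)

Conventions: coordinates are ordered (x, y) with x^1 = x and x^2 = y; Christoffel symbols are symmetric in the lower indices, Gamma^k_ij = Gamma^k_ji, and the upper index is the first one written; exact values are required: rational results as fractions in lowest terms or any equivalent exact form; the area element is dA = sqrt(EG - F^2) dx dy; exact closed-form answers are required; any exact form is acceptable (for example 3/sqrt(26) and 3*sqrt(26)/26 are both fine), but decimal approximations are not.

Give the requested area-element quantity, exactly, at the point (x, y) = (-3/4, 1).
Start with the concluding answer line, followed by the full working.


Answer: sqrt(EG - F^2) = sqrt(731)/8

E = 185/16, F = 31/16, G = 21/16; EG - F^2 = 731/64


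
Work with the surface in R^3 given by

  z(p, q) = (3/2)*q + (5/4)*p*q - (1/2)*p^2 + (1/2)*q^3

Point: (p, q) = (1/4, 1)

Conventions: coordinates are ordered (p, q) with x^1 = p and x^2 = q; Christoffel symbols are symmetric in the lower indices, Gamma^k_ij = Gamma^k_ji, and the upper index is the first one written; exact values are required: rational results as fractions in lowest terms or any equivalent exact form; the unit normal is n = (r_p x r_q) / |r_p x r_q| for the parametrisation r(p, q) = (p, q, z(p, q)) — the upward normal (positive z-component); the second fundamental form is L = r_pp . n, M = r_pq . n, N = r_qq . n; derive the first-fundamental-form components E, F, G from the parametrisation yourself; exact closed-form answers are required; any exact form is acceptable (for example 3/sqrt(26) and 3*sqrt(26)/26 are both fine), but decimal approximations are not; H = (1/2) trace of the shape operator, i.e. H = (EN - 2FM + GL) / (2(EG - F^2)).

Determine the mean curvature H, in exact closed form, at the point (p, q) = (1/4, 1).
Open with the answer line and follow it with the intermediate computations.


Answer: H = -712*sqrt(41)/29889

z_p = 1, z_q = 53/16, z_pp = -1, z_pq = 5/4, z_qq = 3
E = 2, F = 53/16, G = 3065/256; answer radicand W^2 = 3321/256
unnormalised second-form numerators: l = -1, m = 5/4, n = 3; L = l/sqrt(3321/256), and similarly M = m/sqrt(W^2), N = n/sqrt(W^2)
H = (E*n - 2*F*m + G*l) / (2*(EG - F^2)*sqrt(W^2)); E*n - 2*F*m + G*l = -3649/256, EG - F^2 = 3321/256, so H = (-89/162)/sqrt(3321/256)


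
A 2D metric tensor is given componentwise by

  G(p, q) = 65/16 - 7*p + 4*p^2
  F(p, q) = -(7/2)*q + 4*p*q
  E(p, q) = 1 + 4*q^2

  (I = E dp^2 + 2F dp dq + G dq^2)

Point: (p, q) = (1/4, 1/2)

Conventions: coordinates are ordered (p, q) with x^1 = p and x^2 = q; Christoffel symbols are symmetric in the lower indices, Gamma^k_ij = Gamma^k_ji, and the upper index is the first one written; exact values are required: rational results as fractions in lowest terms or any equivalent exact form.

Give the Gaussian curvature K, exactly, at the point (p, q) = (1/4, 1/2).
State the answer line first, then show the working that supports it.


Answer: K = -1024/3249

E = 2, F = -5/4, G = 41/16, EG - F^2 = 57/16 at the point
E_p = 0, E_q = 4, F_p = 2, F_q = -5/2, G_p = -5, G_q = 0
E_qq = 8, F_pq = 4, G_pp = 8
Evaluate Brioschi's two determinant matrices M1, M2 and divide by (EG - F^2)^2.
M1 = [[-E_qq/2 + F_pq - G_pp/2, E_p/2, F_p - E_q/2], [F_q - G_p/2, E, F], [G_q/2, F, G]] = [[-4, 0, 0], [0, 2, -5/4], [0, -5/4, 41/16]]; det M1 = -57/4
M2 = [[0, E_q/2, G_p/2], [E_q/2, E, F], [G_p/2, F, G]] = [[0, 2, -5/2], [2, 2, -5/4], [-5/2, -5/4, 41/16]]; det M2 = -41/4
det M1 - det M2 = -4; K = -4 / (57/16)^2 = -1024/3249


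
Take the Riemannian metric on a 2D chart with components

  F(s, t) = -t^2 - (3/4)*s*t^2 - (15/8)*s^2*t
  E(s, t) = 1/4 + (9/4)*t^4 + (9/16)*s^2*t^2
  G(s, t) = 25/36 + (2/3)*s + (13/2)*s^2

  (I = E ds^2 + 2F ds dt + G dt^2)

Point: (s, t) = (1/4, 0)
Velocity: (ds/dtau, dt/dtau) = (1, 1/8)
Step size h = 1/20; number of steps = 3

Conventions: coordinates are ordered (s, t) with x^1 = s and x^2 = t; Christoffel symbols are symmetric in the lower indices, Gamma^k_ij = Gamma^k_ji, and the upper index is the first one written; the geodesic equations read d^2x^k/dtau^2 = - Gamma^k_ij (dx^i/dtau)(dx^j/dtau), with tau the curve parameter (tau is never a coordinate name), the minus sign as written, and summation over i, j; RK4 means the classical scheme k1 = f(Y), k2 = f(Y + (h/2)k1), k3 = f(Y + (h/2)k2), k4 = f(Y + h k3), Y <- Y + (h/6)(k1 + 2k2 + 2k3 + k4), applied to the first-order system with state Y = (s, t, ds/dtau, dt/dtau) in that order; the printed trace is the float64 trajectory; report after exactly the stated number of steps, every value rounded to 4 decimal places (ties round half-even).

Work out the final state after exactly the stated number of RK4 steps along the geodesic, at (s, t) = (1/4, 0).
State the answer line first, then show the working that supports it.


Answer: s = 0.4013, t = 0.0150, ds/dtau = 1.0155, dt/dtau = 0.0797

f(Y) = (ds/dtau, dt/dtau, -Gamma^s_ij Y'^i Y'^j, -Gamma^t_ij Y'^i Y'^j) with the Gammas evaluated at the stage position; h = 0.050000; intermediate values shown to 6 dp
step 0: s = 0.2500, t = 0.0000, ds/dtau = 1.0000, dt/dtau = 0.1250
step 1:
  k1: at (s, t) = (0.250000, 0.000000), (ds/dtau, dt/dtau) = (1.000000, 0.125000); Gamma_sss = 0.000000, Gamma_sst = 0.000000, Gamma_stt = -8.302083, Gamma_tss = 0.000000, Gamma_tst = 1.545205, Gamma_ttt = 0.000000; k1 = (1.000000, 0.125000, 0.129720, -0.386301)
  k2: at (s, t) = (0.275000, 0.003125), (ds/dtau, dt/dtau) = (1.003243, 0.115342); Gamma_sss = 0.000002, Gamma_sst = 0.003350, Gamma_stt = -9.080667, Gamma_tss = -0.002456, Gamma_tst = 1.548800, Gamma_ttt = -0.003017; k2 = (1.003243, 0.115342, 0.120031, -0.355932)
  k3: at (s, t) = (0.275081, 0.002884), (ds/dtau, dt/dtau) = (1.003001, 0.116102); Gamma_sss = 0.000001, Gamma_sst = 0.003088, Gamma_stt = -9.080783, Gamma_tss = -0.002266, Gamma_tst = 1.548796, Gamma_ttt = -0.002779; k3 = (1.003001, 0.116102, 0.121685, -0.358398)
  k4: at (s, t) = (0.300150, 0.005805), (ds/dtau, dt/dtau) = (1.006084, 0.107080); Gamma_sss = 0.000004, Gamma_sst = 0.007488, Gamma_stt = -9.869765, Gamma_tss = -0.004631, Gamma_tst = 1.543322, Gamma_ttt = -0.006814; k4 = (1.006084, 0.107080, 0.111551, -0.327763)
  Y <- Y + (h/6)(k1 + 2k2 + 2k3 + k4): s = 0.3002, t = 0.0058, ds/dtau = 1.0060, dt/dtau = 0.1071
step 2:
  k1: at (s, t) = (0.300155, 0.005791), (ds/dtau, dt/dtau) = (1.006039, 0.107144); Gamma_sss = 0.000004, Gamma_sst = 0.007470, Gamma_stt = -9.869775, Gamma_tss = -0.004620, Gamma_tst = 1.543320, Gamma_ttt = -0.006797; k1 = (1.006039, 0.107144, 0.111689, -0.327958)
  k2: at (s, t) = (0.325306, 0.008470), (ds/dtau, dt/dtau) = (1.008831, 0.098945); Gamma_sss = 0.000004, Gamma_sst = 0.012864, Gamma_stt = -10.669154, Gamma_tss = -0.006812, Gamma_tst = 1.530696, Gamma_ttt = -0.011808; k2 = (1.008831, 0.098945, 0.101880, -0.298536)
  k3: at (s, t) = (0.325376, 0.008265), (ds/dtau, dt/dtau) = (1.008586, 0.099681); Gamma_sss = 0.000004, Gamma_sst = 0.012544, Gamma_stt = -10.669278, Gamma_tss = -0.006646, Gamma_tst = 1.530652, Gamma_ttt = -0.011511; k3 = (1.008586, 0.099681, 0.103486, -0.300897)
  k4: at (s, t) = (0.350584, 0.010775), (ds/dtau, dt/dtau) = (1.011213, 0.092099); Gamma_sss = 0.000000, Gamma_sst = 0.018912, Gamma_stt = -11.479022, Gamma_tss = -0.008688, Gamma_tst = 1.512486, Gamma_ttt = -0.017480; k4 = (1.011213, 0.092099, 0.093845, -0.272689)
  Y <- Y + (h/6)(k1 + 2k2 + 2k3 + k4): s = 0.3506, t = 0.0108, ds/dtau = 1.0112, dt/dtau = 0.0921
step 3:
  k1: at (s, t) = (0.350589, 0.010762), (ds/dtau, dt/dtau) = (1.011175, 0.092148); Gamma_sss = 0.000000, Gamma_sst = 0.018889, Gamma_stt = -11.479037, Gamma_tss = -0.008677, Gamma_tst = 1.512482, Gamma_ttt = -0.017457; k1 = (1.011175, 0.092148, 0.093951, -0.272839)
  k2: at (s, t) = (0.375868, 0.013066), (ds/dtau, dt/dtau) = (1.013524, 0.085327); Gamma_sss = -0.000010, Gamma_sst = 0.026126, Gamma_stt = -12.299164, Gamma_tss = -0.010515, Gamma_tst = 1.490119, Gamma_ttt = -0.024290; k2 = (1.013524, 0.085327, 0.085038, -0.246756)
  k3: at (s, t) = (0.375927, 0.012895), (ds/dtau, dt/dtau) = (1.013301, 0.085979); Gamma_sss = -0.000010, Gamma_sst = 0.025774, Gamma_stt = -12.299285, Gamma_tss = -0.010377, Gamma_tst = 1.490061, Gamma_ttt = -0.023957; k3 = (1.013301, 0.085979, 0.086441, -0.248805)
  k4: at (s, t) = (0.401254, 0.015061), (ds/dtau, dt/dtau) = (1.015497, 0.079708); Gamma_sss = -0.000029, Gamma_sst = 0.033880, Gamma_stt = -13.129746, Gamma_tss = -0.012055, Gamma_tst = 1.464616, Gamma_ttt = -0.031652; k4 = (1.015497, 0.079708, 0.077962, -0.224468)
  Y <- Y + (h/6)(k1 + 2k2 + 2k3 + k4): s = 0.4013, t = 0.0150, ds/dtau = 1.0155, dt/dtau = 0.0797
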